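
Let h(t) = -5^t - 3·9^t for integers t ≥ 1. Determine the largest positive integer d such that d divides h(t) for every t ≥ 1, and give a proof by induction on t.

d = 4

Computing the first values: h(1) = -32 and h(2) = -268; gcd(-32, -268) = 4, so d ≤ 4.
We prove 4 | -5^t - 3·9^t for all t ≥ 1 by induction on t.
Base case (t = 1): h(1) = -32 = 4·(-8), so 4 | h(1).
For the inductive step, assume it holds for an arbitrary m ≥ 1, i.e. 4 | h(m). Then
h(m+1) − 9·h(m) = (-5^(m+1) - 3·9^(m+1)) − 9·(-5^m - 3·9^m) = (-1)·5^m·(5 − 9) = (4)·5^m. Since 4 | h(m) by the inductive hypothesis, 4 | 9·h(m); and 4 | 4 since 4 = 4·1. Therefore 4 | h(m+1).
Hence, by induction on t, the claim holds for every t ≥ 1.
Therefore the largest such d is 4.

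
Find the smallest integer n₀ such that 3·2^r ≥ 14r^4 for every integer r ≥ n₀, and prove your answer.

At r = 19: 1572864 < 1824494, so the inequality fails and n₀ ≥ 20. We prove 3·2^r ≥ 14r^4 for all r ≥ 20.
Base step (r = 20): 3·2^r = 3145728 and 14r^4 = 2240000, so 3145728 ≥ 2240000.
Suppose the result is true for r = i, so 3·2^i ≥ 14i^4.
Then 3·2^(i + 1) = 2·(3·2^i) ≥ 2·(14i^4).
Also, for i ≥ 20 we have 2·(14i^4) ≥ 14(i+1)^4, since 2 ≥ (1 + 1/i)^4 for all i ≥ 20.
Combining, 3·2^(i + 1) ≥ 14(i+1)^4.
Hence, by induction on r, the claim holds for every r ≥ 20.
Hence the smallest such n₀ is 20.

n₀ = 20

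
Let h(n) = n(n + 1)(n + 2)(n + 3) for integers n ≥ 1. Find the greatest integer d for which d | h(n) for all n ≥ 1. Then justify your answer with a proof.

Computing the first values: h(1) = 24 and h(2) = 120; gcd(24, 120) = 24, so d ≤ 24.
We prove 24 | n(n + 1)(n + 2)(n + 3) for all n ≥ 1 by induction on n.
Base case (n = 1): h(1) = 24 = 24·(1), so 24 | h(1).
For the inductive step, assume it holds for an arbitrary r ≥ 1, i.e. 24 | h(r). Then
h(r+1) − h(r) = (r+1)·(r+2)·(r+3)·(r+4) − r·(r+1)·(r+2)·(r+3) = (r+1)·(r+2)·(r+3)·[(r+4) − r] = 4·(r+1)·(r+2)·(r+3). The product of 3 consecutive integers is divisible by (3)! = 6, so h(r+1) − h(r) is divisible by 4·6 = 24. By the inductive hypothesis 24 | h(r), hence 24 | h(r+1).
This completes the induction.
Therefore the largest such d is 24.

d = 24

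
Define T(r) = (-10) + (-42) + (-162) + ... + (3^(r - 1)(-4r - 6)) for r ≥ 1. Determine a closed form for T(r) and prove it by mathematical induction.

T(r) = -2·3^r(r + 1) + 2

We claim T(r) = -2·3^r(r + 1) + 2 for all r ≥ 1.
When r = 1: T(1) = -10, and the closed form gives -10. They agree.
Suppose the result is true for r = i, so T(i) = -2·3^i(i + 1) + 2.
Then T(i+1) = T(i) + (3^i(-4i - 10)) = (-2·3^i(i + 1) + 2) + (3^i(-4i - 10)).
Simplifying, T(i+1) = -6·3^i·i - 12·3^i + 2 = -2·3^(i+1)((i+1) + 1) + 2,
which is the closed form with r = i+1.
Hence, by induction on r, the claim holds for every r ≥ 1.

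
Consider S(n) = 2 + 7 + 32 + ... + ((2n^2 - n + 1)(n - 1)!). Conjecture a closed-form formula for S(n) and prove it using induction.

S(n) = (2n + 1)n! - 1

We claim S(n) = (2n + 1)n! - 1 for all n ≥ 1.
For the base case n = 1: S(1) = 2, and the closed form gives 2. They agree.
For the inductive step, assume it holds for an arbitrary m ≥ 1, so S(m) = (2m + 1)m! - 1.
Then S(m+1) = S(m) + ((2m^2 + 3m + 2)m!) = ((2m + 1)m! - 1) + ((2m^2 + 3m + 2)m!).
Simplifying, S(m+1) = (2(m+1) + 1)(m+1)! - 1,
which is the closed form with n = m+1.
Hence, by induction on n, the claim holds for every n ≥ 1.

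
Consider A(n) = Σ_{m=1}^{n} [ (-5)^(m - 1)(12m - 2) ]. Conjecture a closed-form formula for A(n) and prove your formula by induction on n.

A(n) = -2(-5)^n·n

We claim A(n) = -2(-5)^n·n for all n ≥ 1.
When n = 1: A(1) = 10, and the closed form gives 10. They agree.
Suppose the result is true for n = m, so A(m) = -2(-5)^m·m.
Then A(m+1) = A(m) + ((-5)^m(12m + 10)) = (-2(-5)^m·m) + ((-5)^m(12m + 10)).
Simplifying, A(m+1) = 10(-5)^m(m + 1) = -2(-5)^(m+1)·(m+1),
which is the closed form with n = m+1.
By the principle of mathematical induction, the result holds for all n ≥ 1.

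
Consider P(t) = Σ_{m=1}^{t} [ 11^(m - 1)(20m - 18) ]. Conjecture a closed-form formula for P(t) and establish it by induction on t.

We claim P(t) = 2·11^t(t - 1) + 2 for all t ≥ 1.
Base case (t = 1): P(1) = 2, and the closed form gives 2. They agree.
Suppose the result is true for t = m, so P(m) = 2·11^m(m - 1) + 2.
Then P(m+1) = P(m) + (11^m(20m + 2)) = (2·11^m(m - 1) + 2) + (11^m(20m + 2)).
Simplifying, P(m+1) = 22·11^m·m + 2 = 2·11^(m+1)((m+1) - 1) + 2,
which is the closed form with t = m+1.
Hence, by induction on t, the claim holds for every t ≥ 1.

P(t) = 2·11^t(t - 1) + 2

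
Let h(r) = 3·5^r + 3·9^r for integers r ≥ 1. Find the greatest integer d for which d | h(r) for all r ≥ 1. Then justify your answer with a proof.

d = 6

Computing the first values: h(1) = 42 and h(2) = 318; gcd(42, 318) = 6, so d ≤ 6.
We prove 6 | 3·5^r + 3·9^r for all r ≥ 1 by induction on r.
When r = 1: h(1) = 42 = 6·(7), so 6 | h(1).
Inductive step: suppose the statement holds for some k ≥ 1, i.e. 6 | h(k). Then
h(k+1) − 9·h(k) = (3·5^(k+1) + 3·9^(k+1)) − 9·(3·5^k + 3·9^k) = (3)·5^k·(5 − 9) = (-12)·5^k. Since 6 | h(k) by the inductive hypothesis, 6 | 9·h(k); and 6 | -12 since -12 = 6·-2. Therefore 6 | h(k+1).
Hence, by induction on r, the claim holds for every r ≥ 1.
Therefore the largest such d is 6.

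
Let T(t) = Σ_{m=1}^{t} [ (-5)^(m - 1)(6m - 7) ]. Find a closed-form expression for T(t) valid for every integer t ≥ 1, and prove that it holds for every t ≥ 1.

We claim T(t) = (-5)^t(-t + 1) - 1 for all t ≥ 1.
When t = 1: T(1) = -1, and the closed form gives -1. They agree.
For the inductive step, assume it holds for an arbitrary m ≥ 1, so T(m) = (-5)^m(-m + 1) - 1.
Then T(m+1) = T(m) + ((-5)^m(6m - 1)) = ((-5)^m(-m + 1) - 1) + ((-5)^m(6m - 1)).
Simplifying, T(m+1) = 5(-5)^m·m - 1 = (-5)^(m+1)(-(m+1) + 1) - 1,
which is the closed form with t = m+1.
By induction, the statement is established for all t ≥ 1.

T(t) = (-5)^t(-t + 1) - 1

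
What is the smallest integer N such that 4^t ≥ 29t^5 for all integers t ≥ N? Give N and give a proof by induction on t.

N = 12

At t = 11: 4194304 < 4670479, so the inequality fails and N ≥ 12. We prove 4^t ≥ 29t^5 for all t ≥ 12.
For the base case t = 12: 4^t = 16777216 and 29t^5 = 7216128, so 16777216 ≥ 7216128.
Inductive step: assume the claim holds for t = i, so 4^i ≥ 29i^5.
Then 4^(i + 1) = 4·(4^i) ≥ 4·(29i^5).
Also, for i ≥ 12 we have 4·(29i^5) ≥ 29(i+1)^5, since 4 ≥ (1 + 1/i)^5 for all i ≥ 12.
Combining, 4^(i + 1) ≥ 29(i+1)^5.
By the principle of mathematical induction, the result holds for all t ≥ 12.
Hence the smallest such N is 12.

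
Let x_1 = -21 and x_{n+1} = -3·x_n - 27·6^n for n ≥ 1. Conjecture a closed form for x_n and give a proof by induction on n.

x_n = (-3)^n - 3·6^n

Computing the first terms: x_1 = -21, x_2 = -99, x_3 = -675. This suggests x_n = (-3)^n - 3·6^n.
For the base case n = 1: the formula gives -21 = -21 = x_1.
For the inductive step, assume it holds for an arbitrary r ≥ 1, so x_r = (-3)^r - 3·6^r.
Then x_{r+1} = -3·x_r - 27·6^r = -3·((-3)^r - 3·6^r) - 27·6^r = (-3)^(r + 1) - 3·6^(r + 1),
which is the claimed formula at n = r+1.
By the principle of mathematical induction, the result holds for all n ≥ 1.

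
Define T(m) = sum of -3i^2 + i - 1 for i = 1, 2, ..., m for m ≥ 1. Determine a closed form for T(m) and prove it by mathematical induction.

T(m) = -m(m^2 + m + 1)

We claim T(m) = -m(m^2 + m + 1) for all m ≥ 1.
Base case (m = 1): T(1) = -3, and the closed form gives -3. They agree.
Inductive step: assume the claim holds for m = i, so T(i) = i(-i^2 - i - 1).
Then T(i+1) = T(i) + (i - 3(i + 1)^2) = (i(-i^2 - i - 1)) + (i - 3(i + 1)^2).
Simplifying, T(i+1) = -(i + 1)(i^2 + 3i + 3) = -(i+1)((i+1)^2 + (i+1) + 1),
which is the closed form with m = i+1.
By induction, the statement is established for all m ≥ 1.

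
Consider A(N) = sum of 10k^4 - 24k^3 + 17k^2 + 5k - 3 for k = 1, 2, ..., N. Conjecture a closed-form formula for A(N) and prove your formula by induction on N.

We claim A(N) = N(2N^4 - N^3 - 3N^2 + 5N + 2) for all N ≥ 1.
Base step (N = 1): A(1) = 5, and the closed form gives 5. They agree.
Suppose the result is true for N = k, so A(k) = k(2k^4 - k^3 - 3k^2 + 5k + 2).
Then A(k+1) = A(k) + (10k^4 + 16k^3 + 5k^2 + 7k + 5) = (k(2k^4 - k^3 - 3k^2 + 5k + 2)) + (10k^4 + 16k^3 + 5k^2 + 7k + 5).
Simplifying, A(k+1) = (k + 1)(2k^4 + 7k^3 + 6k^2 + 4k + 5) = (k+1)(2(k+1)^4 - (k+1)^3 - 3(k+1)^2 + 5(k+1) + 2),
which is the closed form with N = k+1.
Hence, by induction on N, the claim holds for every N ≥ 1.

A(N) = N(2N^4 - N^3 - 3N^2 + 5N + 2)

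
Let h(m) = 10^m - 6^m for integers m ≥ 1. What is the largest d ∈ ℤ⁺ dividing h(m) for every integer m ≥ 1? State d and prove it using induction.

Computing the first values: h(1) = 4 and h(2) = 64; gcd(4, 64) = 4, so d ≤ 4.
We prove 4 | 10^m - 6^m for all m ≥ 1 by induction on m.
Base case (m = 1): h(1) = 4 = 4·(1), so 4 | h(1).
Inductive step: suppose the statement holds for some p ≥ 1, i.e. 4 | h(p). Then
10^{p+1} − 6^{p+1} = 10·10^p − 6·6^p = 10·(10^p − 6^p) + (4)·6^p. The first term is divisible by 4 by the inductive hypothesis, and the second term (4)·6^p is divisible by 4 since 4 | 4. Hence 4 | h(p+1).
By induction, the statement is established for all m ≥ 1.
Therefore the largest such d is 4.

d = 4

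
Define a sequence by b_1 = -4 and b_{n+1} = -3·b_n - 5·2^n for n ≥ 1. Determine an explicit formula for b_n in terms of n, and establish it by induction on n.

Computing the first terms: b_1 = -4, b_2 = 2, b_3 = -26. This suggests b_n = -2(-3)^(n - 1) - 2^n.
Base case (n = 1): the formula gives -4 = -4 = b_1.
Suppose the result is true for n = r, so b_r = -2(-3)^(r - 1) - 2^r.
Then b_{r+1} = -3·b_r - 5·2^r = -3·(-2(-3)^(r - 1) - 2^r) - 5·2^r = -2(-3)^r - 2^(r + 1) = -2(-3)^((r+1) - 1) - 2^(r+1),
which is the claimed formula at n = r+1.
By induction, the statement is established for all n ≥ 1.

b_n = -2(-3)^(n - 1) - 2^n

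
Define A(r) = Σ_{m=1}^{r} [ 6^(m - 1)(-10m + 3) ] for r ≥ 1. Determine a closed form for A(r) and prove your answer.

A(r) = 6^r(-2r + 1) - 1

We claim A(r) = 6^r(-2r + 1) - 1 for all r ≥ 1.
Base step (r = 1): A(1) = -7, and the closed form gives -7. They agree.
For the inductive step, assume it holds for an arbitrary m ≥ 1, so A(m) = 6^m(-2m + 1) - 1.
Then A(m+1) = A(m) + (6^m(-10m - 7)) = (6^m(-2m + 1) - 1) + (6^m(-10m - 7)).
Simplifying, A(m+1) = -12·6^m·m - 6·6^m - 1 = 6^(m+1)(-2(m+1) + 1) - 1,
which is the closed form with r = m+1.
Hence, by induction on r, the claim holds for every r ≥ 1.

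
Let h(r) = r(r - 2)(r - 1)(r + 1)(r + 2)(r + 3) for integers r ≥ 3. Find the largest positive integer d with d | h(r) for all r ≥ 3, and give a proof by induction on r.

d = 720

Computing the first values: h(3) = 720 and h(4) = 5040; gcd(720, 5040) = 720, so d ≤ 720.
We prove 720 | r(r - 2)(r - 1)(r + 1)(r + 2)(r + 3) for all r ≥ 3 by induction on r.
Base step (r = 3): h(3) = 720 = 720·(1), so 720 | h(3).
Inductive step: suppose the statement holds for some j ≥ 3, i.e. 720 | h(j). Then
h(j+1) − h(j) = (j-1)·j·(j+1)·(j+2)·(j+3)·(j+4) − (j-2)·(j-1)·j·(j+1)·(j+2)·(j+3) = (j-1)·j·(j+1)·(j+2)·(j+3)·[(j+4) − (j-2)] = 6·(j-1)·j·(j+1)·(j+2)·(j+3). The product of 5 consecutive integers is divisible by (5)! = 120, so h(j+1) − h(j) is divisible by 6·120 = 720. By the inductive hypothesis 720 | h(j), hence 720 | h(j+1).
Hence, by induction on r, the claim holds for every r ≥ 3.
Therefore the largest such d is 720.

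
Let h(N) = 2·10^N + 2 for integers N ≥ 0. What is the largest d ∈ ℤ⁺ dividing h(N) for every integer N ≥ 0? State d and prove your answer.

Computing the first values: h(0) = 4 and h(1) = 22; gcd(4, 22) = 2, so d ≤ 2.
We prove 2 | 2·10^N + 2 for all N ≥ 0 by induction on N.
Base step (N = 0): h(0) = 4 = 2·(2), so 2 | h(0).
Suppose the result is true for N = j, i.e. 2 | h(j). Then
h(j+1) = 2·10^(j+1) + 2 = 10·(2·10^j + 2) - 18 = 10·h(j) - 18. The first term is divisible by 2 by the inductive hypothesis, and -18 is divisible by 2. Hence 2 | h(j+1).
This completes the induction.
Therefore the largest such d is 2.

d = 2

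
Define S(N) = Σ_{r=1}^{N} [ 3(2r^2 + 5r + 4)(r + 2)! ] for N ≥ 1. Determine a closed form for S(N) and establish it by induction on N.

S(N) = (6N + 3)(N + 3)! - 18

We claim S(N) = (6N + 3)(N + 3)! - 18 for all N ≥ 1.
Base case (N = 1): S(1) = 198, and the closed form gives 198. They agree.
Inductive step: assume the claim holds for N = r, so S(r) = (6r + 3)(r + 3)! - 18.
Then S(r+1) = S(r) + (3(2r^2 + 9r + 11)(r + 3)!) = ((6r + 3)(r + 3)! - 18) + (3(2r^2 + 9r + 11)(r + 3)!).
Simplifying, S(r+1) = (6(r+1) + 3)((r+1) + 3)! - 18,
which is the closed form with N = r+1.
By induction, the statement is established for all N ≥ 1.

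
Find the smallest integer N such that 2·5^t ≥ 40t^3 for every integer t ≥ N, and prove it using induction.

N = 5

At t = 4: 1250 < 2560, so the inequality fails and N ≥ 5. We prove 2·5^t ≥ 40t^3 for all t ≥ 5.
For the base case t = 5: 2·5^t = 6250 and 40t^3 = 5000, so 6250 ≥ 5000.
Inductive step: suppose the statement holds for some m ≥ 5, so 2·5^m ≥ 40m^3.
Then 2·5^(m + 1) = 5·(2·5^m) ≥ 5·(40m^3).
Also, for m ≥ 5 we have 5·(40m^3) ≥ 40(m+1)^3, since 5 ≥ (1 + 1/m)^3 for all m ≥ 5.
Combining, 2·5^(m + 1) ≥ 40(m+1)^3.
This completes the induction.
Hence the smallest such N is 5.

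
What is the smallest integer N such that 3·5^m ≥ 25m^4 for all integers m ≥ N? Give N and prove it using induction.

N = 6

At m = 5: 9375 < 15625, so the inequality fails and N ≥ 6. We prove 3·5^m ≥ 25m^4 for all m ≥ 6.
For the base case m = 6: 3·5^m = 46875 and 25m^4 = 32400, so 46875 ≥ 32400.
Inductive step: suppose the statement holds for some i ≥ 6, so 3·5^i ≥ 25i^4.
Then 3·5^(i + 1) = 5·(3·5^i) ≥ 5·(25i^4).
Also, for i ≥ 6 we have 5·(25i^4) ≥ 25(i+1)^4, since 5 ≥ (1 + 1/i)^4 for all i ≥ 6.
Combining, 3·5^(i + 1) ≥ 25(i+1)^4.
By induction, the statement is established for all m ≥ 6.
Hence the smallest such N is 6.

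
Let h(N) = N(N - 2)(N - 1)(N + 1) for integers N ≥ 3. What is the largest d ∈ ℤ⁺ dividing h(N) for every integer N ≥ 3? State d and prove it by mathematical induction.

Computing the first values: h(3) = 24 and h(4) = 120; gcd(24, 120) = 24, so d ≤ 24.
We prove 24 | N(N - 2)(N - 1)(N + 1) for all N ≥ 3 by induction on N.
Base step (N = 3): h(3) = 24 = 24·(1), so 24 | h(3).
Suppose the result is true for N = p, i.e. 24 | h(p). Then
h(p+1) − h(p) = (p-1)·p·(p+1)·(p+2) − (p-2)·(p-1)·p·(p+1) = (p-1)·p·(p+1)·[(p+2) − (p-2)] = 4·(p-1)·p·(p+1). The product of 3 consecutive integers is divisible by (3)! = 6, so h(p+1) − h(p) is divisible by 4·6 = 24. By the inductive hypothesis 24 | h(p), hence 24 | h(p+1).
By induction, the statement is established for all N ≥ 3.
Therefore the largest such d is 24.

d = 24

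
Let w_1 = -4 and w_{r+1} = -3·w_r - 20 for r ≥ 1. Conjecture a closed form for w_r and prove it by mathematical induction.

w_r = (-3)^(r - 1) - 5

Computing the first terms: w_1 = -4, w_2 = -8, w_3 = 4. This suggests w_r = (-3)^(r - 1) - 5.
Base case (r = 1): the formula gives -4 = -4 = w_1.
Inductive step: assume the claim holds for r = m, so w_m = (-3)^(m - 1) - 5.
Then w_{m+1} = -3·w_m - 20 = -3·((-3)^(m - 1) - 5) - 20 = (-3)^m - 5 = (-3)^((m+1) - 1) - 5,
which is the claimed formula at r = m+1.
This completes the induction.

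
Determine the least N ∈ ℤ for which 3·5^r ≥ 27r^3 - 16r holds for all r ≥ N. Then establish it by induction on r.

N = 4

At r = 3: 375 < 681, so the inequality fails and N ≥ 4. We prove 3·5^r ≥ 27r^3 - 16r for all r ≥ 4.
Base case (r = 4): 3·5^r = 1875 and 27r^3 - 16r = 1664, so 1875 ≥ 1664.
For the inductive step, assume it holds for an arbitrary i ≥ 4, so 3·5^i ≥ 27i^3 - 16i.
Then 3·5^(i + 1) = 5·(3·5^i) ≥ 5·(27i^3 - 16i).
Also, for i ≥ 4 we have 5·(27i^3 - 16i) ≥ 27(i+1)^3 - 16(i+1), since 5·(27i^3 - 16i) − (27(i+1)^3 - 16(i+1)) = 108i^3 - 81i^2 - 145i - 11, which is nonnegative for all i ≥ 4.
Combining, 3·5^(i + 1) ≥ 27(i+1)^3 - 16(i+1).
This completes the induction.
Hence the smallest such N is 4.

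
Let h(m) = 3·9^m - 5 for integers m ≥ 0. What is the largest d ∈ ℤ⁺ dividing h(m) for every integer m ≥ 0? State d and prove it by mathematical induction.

Computing the first values: h(0) = -2 and h(1) = 22; gcd(-2, 22) = 2, so d ≤ 2.
We prove 2 | 3·9^m - 5 for all m ≥ 0 by induction on m.
When m = 0: h(0) = -2 = 2·(-1), so 2 | h(0).
Inductive step: suppose the statement holds for some p ≥ 0, i.e. 2 | h(p). Then
h(p+1) = 3·9^(p+1) - 5 = 9·(3·9^p - 5) + 40 = 9·h(p) + 40. The first term is divisible by 2 by the inductive hypothesis, and 40 is divisible by 2. Hence 2 | h(p+1).
By induction, the statement is established for all m ≥ 0.
Therefore the largest such d is 2.

d = 2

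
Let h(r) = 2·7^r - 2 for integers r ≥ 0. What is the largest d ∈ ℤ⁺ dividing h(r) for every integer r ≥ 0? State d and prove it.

Computing the first values: h(0) = 0 and h(1) = 12; gcd(0, 12) = 12, so d ≤ 12.
We prove 12 | 2·7^r - 2 for all r ≥ 0 by induction on r.
Base case (r = 0): h(0) = 0 = 12·(0), so 12 | h(0).
Inductive step: assume the claim holds for r = p, i.e. 12 | h(p). Then
h(p+1) = 2·7^(p+1) - 2 = 7·(2·7^p - 2) + 12 = 7·h(p) + 12. The first term is divisible by 12 by the inductive hypothesis, and 12 is divisible by 12. Hence 12 | h(p+1).
This completes the induction.
Therefore the largest such d is 12.

d = 12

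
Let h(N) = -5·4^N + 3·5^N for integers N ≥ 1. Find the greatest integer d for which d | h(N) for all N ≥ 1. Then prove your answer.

d = 5

Computing the first values: h(1) = -5 and h(2) = -5; gcd(-5, -5) = 5, so d ≤ 5.
We prove 5 | -5·4^N + 3·5^N for all N ≥ 1 by induction on N.
Base step (N = 1): h(1) = -5 = 5·(-1), so 5 | h(1).
Inductive step: suppose the statement holds for some r ≥ 1, i.e. 5 | h(r). Then
h(r+1) − 5·h(r) = (-5·4^(r+1) + 3·5^(r+1)) − 5·(-5·4^r + 3·5^r) = (-5)·4^r·(4 − 5) = (5)·4^r. Since 5 | h(r) by the inductive hypothesis, 5 | 5·h(r); and 5 | 5 since 5 = 5·1. Therefore 5 | h(r+1).
Hence, by induction on N, the claim holds for every N ≥ 1.
Therefore the largest such d is 5.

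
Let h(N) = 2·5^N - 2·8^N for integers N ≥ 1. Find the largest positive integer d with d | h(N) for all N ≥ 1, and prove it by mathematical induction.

Computing the first values: h(1) = -6 and h(2) = -78; gcd(-6, -78) = 6, so d ≤ 6.
We prove 6 | 2·5^N - 2·8^N for all N ≥ 1 by induction on N.
For the base case N = 1: h(1) = -6 = 6·(-1), so 6 | h(1).
Suppose the result is true for N = k, i.e. 6 | h(k). Then
h(k+1) − 8·h(k) = (2·5^(k+1) - 2·8^(k+1)) − 8·(2·5^k - 2·8^k) = (2)·5^k·(5 − 8) = (-6)·5^k. Since 6 | h(k) by the inductive hypothesis, 6 | 8·h(k); and 6 | -6 since -6 = 6·-1. Therefore 6 | h(k+1).
By the principle of mathematical induction, the result holds for all N ≥ 1.
Therefore the largest such d is 6.

d = 6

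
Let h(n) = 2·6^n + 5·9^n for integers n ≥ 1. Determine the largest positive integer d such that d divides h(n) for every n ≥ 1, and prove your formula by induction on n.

d = 3

Computing the first values: h(1) = 57 and h(2) = 477; gcd(57, 477) = 3, so d ≤ 3.
We prove 3 | 2·6^n + 5·9^n for all n ≥ 1 by induction on n.
Base step (n = 1): h(1) = 57 = 3·(19), so 3 | h(1).
Inductive step: suppose the statement holds for some m ≥ 1, i.e. 3 | h(m). Then
h(m+1) − 9·h(m) = (2·6^(m+1) + 5·9^(m+1)) − 9·(2·6^m + 5·9^m) = (2)·6^m·(6 − 9) = (-6)·6^m. Since 3 | h(m) by the inductive hypothesis, 3 | 9·h(m); and 3 | -6 since -6 = 3·-2. Therefore 3 | h(m+1).
Hence, by induction on n, the claim holds for every n ≥ 1.
Therefore the largest such d is 3.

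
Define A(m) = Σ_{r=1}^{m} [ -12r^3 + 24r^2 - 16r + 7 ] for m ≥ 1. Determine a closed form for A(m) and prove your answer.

We claim A(m) = -m(3m^3 - 2m^2 - m - 3) for all m ≥ 1.
Base case (m = 1): A(1) = 3, and the closed form gives 3. They agree.
Inductive step: suppose the statement holds for some r ≥ 1, so A(r) = r(-3r^3 + 2r^2 + r + 3).
Then A(r+1) = A(r) + (-12r^3 - 12r^2 - 4r + 3) = (r(-3r^3 + 2r^2 + r + 3)) + (-12r^3 - 12r^2 - 4r + 3).
Simplifying, A(r+1) = -(r + 1)(3r^3 + 7r^2 + 4r - 3) = -(r+1)(3(r+1)^3 - 2(r+1)^2 - (r+1) - 3),
which is the closed form with m = r+1.
By the principle of mathematical induction, the result holds for all m ≥ 1.

A(m) = -m(3m^3 - 2m^2 - m - 3)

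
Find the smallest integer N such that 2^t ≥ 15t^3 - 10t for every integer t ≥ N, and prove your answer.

N = 16

At t = 15: 32768 < 50475, so the inequality fails and N ≥ 16. We prove 2^t ≥ 15t^3 - 10t for all t ≥ 16.
Base case (t = 16): 2^t = 65536 and 15t^3 - 10t = 61280, so 65536 ≥ 61280.
Suppose the result is true for t = k, so 2^k ≥ 15k^3 - 10k.
Then 2^(k + 1) = 2·(2^k) ≥ 2·(15k^3 - 10k).
Also, for k ≥ 16 we have 2·(15k^3 - 10k) ≥ 15(k+1)^3 - 10(k+1), since 2·(15k^3 - 10k) − (15(k+1)^3 - 10(k+1)) = 15k^3 - 45k^2 - 55k - 5, which is nonnegative for all k ≥ 16.
Combining, 2^(k + 1) ≥ 15(k+1)^3 - 10(k+1).
Hence, by induction on t, the claim holds for every t ≥ 16.
Hence the smallest such N is 16.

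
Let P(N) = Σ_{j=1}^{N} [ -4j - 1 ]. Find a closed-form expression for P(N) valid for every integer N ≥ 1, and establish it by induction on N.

We claim P(N) = -N(2N + 3) for all N ≥ 1.
For the base case N = 1: P(1) = -5, and the closed form gives -5. They agree.
For the inductive step, assume it holds for an arbitrary j ≥ 1, so P(j) = j(-2j - 3).
Then P(j+1) = P(j) + (-4j - 5) = (j(-2j - 3)) + (-4j - 5).
Simplifying, P(j+1) = -(j + 1)(2j + 5) = -(j+1)(2(j+1) + 3),
which is the closed form with N = j+1.
Hence, by induction on N, the claim holds for every N ≥ 1.

P(N) = -N(2N + 3)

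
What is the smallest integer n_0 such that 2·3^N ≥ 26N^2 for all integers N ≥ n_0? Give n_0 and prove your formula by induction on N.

At N = 5: 486 < 650, so the inequality fails and n_0 ≥ 6. We prove 2·3^N ≥ 26N^2 for all N ≥ 6.
Base case (N = 6): 2·3^N = 1458 and 26N^2 = 936, so 1458 ≥ 936.
Suppose the result is true for N = r, so 2·3^r ≥ 26r^2.
Then 2·3^(r + 1) = 3·(2·3^r) ≥ 3·(26r^2).
Also, for r ≥ 6 we have 3·(26r^2) ≥ 26(r+1)^2, since 3 ≥ (1 + 1/r)^2 for all r ≥ 6.
Combining, 2·3^(r + 1) ≥ 26(r+1)^2.
By the principle of mathematical induction, the result holds for all N ≥ 6.
Hence the smallest such n_0 is 6.

n_0 = 6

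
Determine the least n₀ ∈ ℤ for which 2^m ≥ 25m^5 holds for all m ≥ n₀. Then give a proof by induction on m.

At m = 28: 268435456 < 430259200, so the inequality fails and n₀ ≥ 29. We prove 2^m ≥ 25m^5 for all m ≥ 29.
Base step (m = 29): 2^m = 536870912 and 25m^5 = 512778725, so 536870912 ≥ 512778725.
Inductive step: suppose the statement holds for some p ≥ 29, so 2^p ≥ 25p^5.
Then 2^(p + 1) = 2·(2^p) ≥ 2·(25p^5).
Also, for p ≥ 29 we have 2·(25p^5) ≥ 25(p+1)^5, since 2 ≥ (1 + 1/p)^5 for all p ≥ 29.
Combining, 2^(p + 1) ≥ 25(p+1)^5.
By the principle of mathematical induction, the result holds for all m ≥ 29.
Hence the smallest such n₀ is 29.

n₀ = 29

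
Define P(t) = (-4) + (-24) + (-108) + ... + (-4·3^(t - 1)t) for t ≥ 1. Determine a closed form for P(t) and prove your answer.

P(t) = 3^t(-2t + 1) - 1

We claim P(t) = 3^t(-2t + 1) - 1 for all t ≥ 1.
For the base case t = 1: P(1) = -4, and the closed form gives -4. They agree.
Suppose the result is true for t = k, so P(k) = 3^k(-2k + 1) - 1.
Then P(k+1) = P(k) + (4·3^k(-k - 1)) = (3^k(-2k + 1) - 1) + (4·3^k(-k - 1)).
Simplifying, P(k+1) = -6·3^k·k - 3·3^k - 1 = 3^(k+1)(-2(k+1) + 1) - 1,
which is the closed form with t = k+1.
This completes the induction.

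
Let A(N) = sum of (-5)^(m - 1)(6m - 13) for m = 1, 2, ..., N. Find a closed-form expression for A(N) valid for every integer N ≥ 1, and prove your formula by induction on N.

A(N) = (-5)^N(-N + 2) - 2

We claim A(N) = (-5)^N(-N + 2) - 2 for all N ≥ 1.
Base case (N = 1): A(1) = -7, and the closed form gives -7. They agree.
For the inductive step, assume it holds for an arbitrary m ≥ 1, so A(m) = (-5)^m(-m + 2) - 2.
Then A(m+1) = A(m) + ((-5)^m(6m - 7)) = ((-5)^m(-m + 2) - 2) + ((-5)^m(6m - 7)).
Simplifying, A(m+1) = -(-5)^(m + 1)m + (-5)^(m + 1) - 2 = (-5)^(m+1)(-(m+1) + 2) - 2,
which is the closed form with N = m+1.
By induction, the statement is established for all N ≥ 1.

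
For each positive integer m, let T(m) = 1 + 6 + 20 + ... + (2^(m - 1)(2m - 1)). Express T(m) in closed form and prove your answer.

T(m) = 2^m(2m - 3) + 3

We claim T(m) = 2^m(2m - 3) + 3 for all m ≥ 1.
Base case (m = 1): T(1) = 1, and the closed form gives 1. They agree.
Inductive step: assume the claim holds for m = j, so T(j) = 2^j(2j - 3) + 3.
Then T(j+1) = T(j) + (2^j(2j + 1)) = (2^j(2j - 3) + 3) + (2^j(2j + 1)).
Simplifying, T(j+1) = -2^(j + 1) + 2^(j + 2)j + 3 = 2^(j+1)(2(j+1) - 3) + 3,
which is the closed form with m = j+1.
Hence, by induction on m, the claim holds for every m ≥ 1.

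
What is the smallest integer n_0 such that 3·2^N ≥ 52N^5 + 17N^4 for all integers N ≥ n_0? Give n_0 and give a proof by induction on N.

At N = 28: 805306368 < 905388288, so the inequality fails and n_0 ≥ 29. We prove 3·2^N ≥ 52N^5 + 17N^4 for all N ≥ 29.
When N = 29: 3·2^N = 1610612736 and 52N^5 + 17N^4 = 1078603525, so 1610612736 ≥ 1078603525.
Inductive step: assume the claim holds for N = i, so 3·2^i ≥ 52i^5 + 17i^4.
Then 3·2^(i + 1) = 2·(3·2^i) ≥ 2·(52i^5 + 17i^4).
Also, for i ≥ 29 we have 2·(52i^5 + 17i^4) ≥ 52(i+1)^5 + 17(i+1)^4, since 2·(52i^5 + 17i^4) − (52(i+1)^5 + 17(i+1)^4) = 52i^5 - 243i^4 - 588i^3 - 622i^2 - 328i - 69, which is nonnegative for all i ≥ 29.
Combining, 3·2^(i + 1) ≥ 52(i+1)^5 + 17(i+1)^4.
By induction, the statement is established for all N ≥ 29.
Hence the smallest such n_0 is 29.

n_0 = 29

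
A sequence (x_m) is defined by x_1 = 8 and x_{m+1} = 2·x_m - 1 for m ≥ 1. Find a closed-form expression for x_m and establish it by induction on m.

x_m = 7·2^(m - 1) + 1

Computing the first terms: x_1 = 8, x_2 = 15, x_3 = 29. This suggests x_m = 7·2^(m - 1) + 1.
When m = 1: the formula gives 8 = 8 = x_1.
For the inductive step, assume it holds for an arbitrary i ≥ 1, so x_i = 7·2^(i - 1) + 1.
Then x_{i+1} = 2·x_i - 1 = 2·(7·2^(i - 1) + 1) - 1 = 7·2^i + 1 = 7·2^((i+1) - 1) + 1,
which is the claimed formula at m = i+1.
This completes the induction.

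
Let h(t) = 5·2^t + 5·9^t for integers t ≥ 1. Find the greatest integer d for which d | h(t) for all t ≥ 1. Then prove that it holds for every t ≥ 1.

Computing the first values: h(1) = 55 and h(2) = 425; gcd(55, 425) = 5, so d ≤ 5.
We prove 5 | 5·2^t + 5·9^t for all t ≥ 1 by induction on t.
When t = 1: h(1) = 55 = 5·(11), so 5 | h(1).
Inductive step: suppose the statement holds for some k ≥ 1, i.e. 5 | h(k). Then
h(k+1) − 9·h(k) = (5·2^(k+1) + 5·9^(k+1)) − 9·(5·2^k + 5·9^k) = (5)·2^k·(2 − 9) = (-35)·2^k. Since 5 | h(k) by the inductive hypothesis, 5 | 9·h(k); and 5 | -35 since -35 = 5·-7. Therefore 5 | h(k+1).
By induction, the statement is established for all t ≥ 1.
Therefore the largest such d is 5.

d = 5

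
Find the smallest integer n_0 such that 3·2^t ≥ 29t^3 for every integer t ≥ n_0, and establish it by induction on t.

At t = 14: 49152 < 79576, so the inequality fails and n_0 ≥ 15. We prove 3·2^t ≥ 29t^3 for all t ≥ 15.
For the base case t = 15: 3·2^t = 98304 and 29t^3 = 97875, so 98304 ≥ 97875.
Suppose the result is true for t = k, so 3·2^k ≥ 29k^3.
Then 3·2^(k + 1) = 2·(3·2^k) ≥ 2·(29k^3).
Also, for k ≥ 15 we have 2·(29k^3) ≥ 29(k+1)^3, since 2 ≥ (1 + 1/k)^3 for all k ≥ 15.
Combining, 3·2^(k + 1) ≥ 29(k+1)^3.
By the principle of mathematical induction, the result holds for all t ≥ 15.
Hence the smallest such n_0 is 15.

n_0 = 15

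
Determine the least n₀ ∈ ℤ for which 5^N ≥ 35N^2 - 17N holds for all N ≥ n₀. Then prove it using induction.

At N = 3: 125 < 264, so the inequality fails and n₀ ≥ 4. We prove 5^N ≥ 35N^2 - 17N for all N ≥ 4.
Base case (N = 4): 5^N = 625 and 35N^2 - 17N = 492, so 625 ≥ 492.
Inductive step: suppose the statement holds for some i ≥ 4, so 5^i ≥ 35i^2 - 17i.
Then 5^(i + 1) = 5·(5^i) ≥ 5·(35i^2 - 17i).
Also, for i ≥ 4 we have 5·(35i^2 - 17i) ≥ 35(i+1)^2 - 17(i+1), since 5·(35i^2 - 17i) − (35(i+1)^2 - 17(i+1)) = 140i^2 - 138i - 18, which is nonnegative for all i ≥ 4.
Combining, 5^(i + 1) ≥ 35(i+1)^2 - 17(i+1).
By induction, the statement is established for all N ≥ 4.
Hence the smallest such n₀ is 4.

n₀ = 4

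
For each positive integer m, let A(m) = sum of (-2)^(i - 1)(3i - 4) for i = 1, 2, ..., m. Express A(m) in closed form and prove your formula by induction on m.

We claim A(m) = (-2)^m(-m + 1) - 1 for all m ≥ 1.
When m = 1: A(1) = -1, and the closed form gives -1. They agree.
Suppose the result is true for m = i, so A(i) = (-2)^i(-i + 1) - 1.
Then A(i+1) = A(i) + ((-2)^i(3i - 1)) = ((-2)^i(-i + 1) - 1) + ((-2)^i(3i - 1)).
Simplifying, A(i+1) = 2(-2)^i·i - 1 = (-2)^(i+1)(-(i+1) + 1) - 1,
which is the closed form with m = i+1.
By the principle of mathematical induction, the result holds for all m ≥ 1.

A(m) = (-2)^m(-m + 1) - 1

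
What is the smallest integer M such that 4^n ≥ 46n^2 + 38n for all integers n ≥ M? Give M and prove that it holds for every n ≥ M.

At n = 5: 1024 < 1340, so the inequality fails and M ≥ 6. We prove 4^n ≥ 46n^2 + 38n for all n ≥ 6.
Base case (n = 6): 4^n = 4096 and 46n^2 + 38n = 1884, so 4096 ≥ 1884.
Inductive step: suppose the statement holds for some j ≥ 6, so 4^j ≥ 46j^2 + 38j.
Then 4^(j + 1) = 4·(4^j) ≥ 4·(46j^2 + 38j).
Also, for j ≥ 6 we have 4·(46j^2 + 38j) ≥ 46(j+1)^2 + 38(j+1), since 4·(46j^2 + 38j) − (46(j+1)^2 + 38(j+1)) = 138j^2 + 22j - 84, which is nonnegative for all j ≥ 6.
Combining, 4^(j + 1) ≥ 46(j+1)^2 + 38(j+1).
By induction, the statement is established for all n ≥ 6.
Hence the smallest such M is 6.

M = 6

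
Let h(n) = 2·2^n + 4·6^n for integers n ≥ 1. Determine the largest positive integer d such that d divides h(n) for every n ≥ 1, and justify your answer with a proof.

d = 4

Computing the first values: h(1) = 28 and h(2) = 152; gcd(28, 152) = 4, so d ≤ 4.
We prove 4 | 2·2^n + 4·6^n for all n ≥ 1 by induction on n.
When n = 1: h(1) = 28 = 4·(7), so 4 | h(1).
Inductive step: suppose the statement holds for some r ≥ 1, i.e. 4 | h(r). Then
h(r+1) − 6·h(r) = (2·2^(r+1) + 4·6^(r+1)) − 6·(2·2^r + 4·6^r) = (2)·2^r·(2 − 6) = (-8)·2^r. Since 4 | h(r) by the inductive hypothesis, 4 | 6·h(r); and 4 | -8 since -8 = 4·-2. Therefore 4 | h(r+1).
By induction, the statement is established for all n ≥ 1.
Therefore the largest such d is 4.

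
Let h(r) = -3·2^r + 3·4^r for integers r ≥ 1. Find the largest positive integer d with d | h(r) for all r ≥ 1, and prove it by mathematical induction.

d = 6

Computing the first values: h(1) = 6 and h(2) = 36; gcd(6, 36) = 6, so d ≤ 6.
We prove 6 | -3·2^r + 3·4^r for all r ≥ 1 by induction on r.
Base case (r = 1): h(1) = 6 = 6·(1), so 6 | h(1).
Suppose the result is true for r = j, i.e. 6 | h(j). Then
h(j+1) − 4·h(j) = (-3·2^(j+1) + 3·4^(j+1)) − 4·(-3·2^j + 3·4^j) = (-3)·2^j·(2 − 4) = (6)·2^j. Since 6 | h(j) by the inductive hypothesis, 6 | 4·h(j); and 6 | 6 since 6 = 6·1. Therefore 6 | h(j+1).
By induction, the statement is established for all r ≥ 1.
Therefore the largest such d is 6.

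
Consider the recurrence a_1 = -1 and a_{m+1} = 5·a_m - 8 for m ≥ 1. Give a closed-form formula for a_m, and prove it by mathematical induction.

Computing the first terms: a_1 = -1, a_2 = -13, a_3 = -73. This suggests a_m = -3·5^(m - 1) + 2.
Base step (m = 1): the formula gives -1 = -1 = a_1.
Inductive step: assume the claim holds for m = j, so a_j = -3·5^(j - 1) + 2.
Then a_{j+1} = 5·a_j - 8 = 5·(-3·5^(j - 1) + 2) - 8 = -3·5^j + 2 = -3·5^((j+1) - 1) + 2,
which is the claimed formula at m = j+1.
Hence, by induction on m, the claim holds for every m ≥ 1.

a_m = -3·5^(m - 1) + 2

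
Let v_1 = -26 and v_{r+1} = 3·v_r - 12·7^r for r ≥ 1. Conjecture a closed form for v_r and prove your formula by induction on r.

Computing the first terms: v_1 = -26, v_2 = -162, v_3 = -1074. This suggests v_r = -5·3^(r - 1) - 3·7^r.
Base step (r = 1): the formula gives -26 = -26 = v_1.
Inductive step: suppose the statement holds for some k ≥ 1, so v_k = -5·3^(k - 1) - 3·7^k.
Then v_{k+1} = 3·v_k - 12·7^k = 3·(-5·3^(k - 1) - 3·7^k) - 12·7^k = -5·3^k - 3·7^(k + 1) = -5·3^((k+1) - 1) - 3·7^(k+1),
which is the claimed formula at r = k+1.
By the principle of mathematical induction, the result holds for all r ≥ 1.

v_r = -5·3^(r - 1) - 3·7^r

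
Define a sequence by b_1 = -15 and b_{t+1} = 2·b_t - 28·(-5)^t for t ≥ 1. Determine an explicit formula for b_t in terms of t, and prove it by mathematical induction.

Computing the first terms: b_1 = -15, b_2 = 110, b_3 = -480. This suggests b_t = 4(-5)^t + 5·2^(t - 1).
When t = 1: the formula gives -15 = -15 = b_1.
Inductive step: assume the claim holds for t = r, so b_r = 4(-5)^r + 5·2^(r - 1).
Then b_{r+1} = 2·b_r - 28·(-5)^r = 2·(4(-5)^r + 5·2^(r - 1)) - 28·(-5)^r = 4(-5)^(r + 1) + 5·2^r = 4(-5)^(r+1) + 5·2^((r+1) - 1),
which is the claimed formula at t = r+1.
By the principle of mathematical induction, the result holds for all t ≥ 1.

b_t = 4(-5)^t + 5·2^(t - 1)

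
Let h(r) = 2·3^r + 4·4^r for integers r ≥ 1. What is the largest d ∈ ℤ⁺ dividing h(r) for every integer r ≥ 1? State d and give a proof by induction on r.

Computing the first values: h(1) = 22 and h(2) = 82; gcd(22, 82) = 2, so d ≤ 2.
We prove 2 | 2·3^r + 4·4^r for all r ≥ 1 by induction on r.
When r = 1: h(1) = 22 = 2·(11), so 2 | h(1).
Suppose the result is true for r = k, i.e. 2 | h(k). Then
h(k+1) − 4·h(k) = (2·3^(k+1) + 4·4^(k+1)) − 4·(2·3^k + 4·4^k) = (2)·3^k·(3 − 4) = (-2)·3^k. Since 2 | h(k) by the inductive hypothesis, 2 | 4·h(k); and 2 | -2 since -2 = 2·-1. Therefore 2 | h(k+1).
Hence, by induction on r, the claim holds for every r ≥ 1.
Therefore the largest such d is 2.

d = 2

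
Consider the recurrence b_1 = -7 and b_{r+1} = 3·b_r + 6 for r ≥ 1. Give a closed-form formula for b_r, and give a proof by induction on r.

Computing the first terms: b_1 = -7, b_2 = -15, b_3 = -39. This suggests b_r = -4·3^(r - 1) - 3.
When r = 1: the formula gives -7 = -7 = b_1.
For the inductive step, assume it holds for an arbitrary m ≥ 1, so b_m = -4·3^(m - 1) - 3.
Then b_{m+1} = 3·b_m + 6 = 3·(-4·3^(m - 1) - 3) + 6 = -4·3^m - 3 = -4·3^((m+1) - 1) - 3,
which is the claimed formula at r = m+1.
Hence, by induction on r, the claim holds for every r ≥ 1.

b_r = -4·3^(r - 1) - 3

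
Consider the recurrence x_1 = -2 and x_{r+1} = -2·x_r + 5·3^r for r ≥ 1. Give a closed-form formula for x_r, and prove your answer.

x_r = -5(-2)^(r - 1) + 3^r

Computing the first terms: x_1 = -2, x_2 = 19, x_3 = 7. This suggests x_r = -5(-2)^(r - 1) + 3^r.
When r = 1: the formula gives -2 = -2 = x_1.
Inductive step: assume the claim holds for r = k, so x_k = -5(-2)^(k - 1) + 3^k.
Then x_{k+1} = -2·x_k + 5·3^k = -2·(-5(-2)^(k - 1) + 3^k) + 5·3^k = -5(-2)^k + 3^(k + 1) = -5(-2)^((k+1) - 1) + 3^(k+1),
which is the claimed formula at r = k+1.
Hence, by induction on r, the claim holds for every r ≥ 1.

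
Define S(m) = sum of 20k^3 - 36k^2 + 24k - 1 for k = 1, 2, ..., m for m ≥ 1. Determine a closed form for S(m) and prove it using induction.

We claim S(m) = m(5m^3 - 2m^2 - m + 5) for all m ≥ 1.
For the base case m = 1: S(1) = 7, and the closed form gives 7. They agree.
For the inductive step, assume it holds for an arbitrary k ≥ 1, so S(k) = k(5k^3 - 2k^2 - k + 5).
Then S(k+1) = S(k) + (20k^3 + 24k^2 + 12k + 7) = (k(5k^3 - 2k^2 - k + 5)) + (20k^3 + 24k^2 + 12k + 7).
Simplifying, S(k+1) = (k + 1)(5k^3 + 13k^2 + 10k + 7) = (k+1)(5(k+1)^3 - 2(k+1)^2 - (k+1) + 5),
which is the closed form with m = k+1.
This completes the induction.

S(m) = m(5m^3 - 2m^2 - m + 5)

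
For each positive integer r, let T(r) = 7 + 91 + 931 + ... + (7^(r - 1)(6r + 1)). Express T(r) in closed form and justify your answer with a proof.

We claim T(r) = 7^r·r for all r ≥ 1.
When r = 1: T(1) = 7, and the closed form gives 7. They agree.
For the inductive step, assume it holds for an arbitrary m ≥ 1, so T(m) = 7^m·m.
Then T(m+1) = T(m) + (7^m(6m + 7)) = (7^m·m) + (7^m(6m + 7)).
Simplifying, T(m+1) = 7^(m + 1)(m + 1) = 7^(m+1)·(m+1),
which is the closed form with r = m+1.
Hence, by induction on r, the claim holds for every r ≥ 1.

T(r) = 7^r·r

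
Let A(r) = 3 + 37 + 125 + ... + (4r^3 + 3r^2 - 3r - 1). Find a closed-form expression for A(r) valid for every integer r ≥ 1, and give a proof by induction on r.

A(r) = r(r + 2)(r^2 + r - 1)

We claim A(r) = r(r + 2)(r^2 + r - 1) for all r ≥ 1.
When r = 1: A(1) = 3, and the closed form gives 3. They agree.
Inductive step: suppose the statement holds for some i ≥ 1, so A(i) = i(i^3 + 3i^2 + i - 2).
Then A(i+1) = A(i) + (4i^3 + 15i^2 + 15i + 3) = (i(i^3 + 3i^2 + i - 2)) + (4i^3 + 15i^2 + 15i + 3).
Simplifying, A(i+1) = (i + 1)(i + 3)(i^2 + 3i + 1) = (i+1)((i+1) + 2)((i+1)^2 + (i+1) - 1),
which is the closed form with r = i+1.
By the principle of mathematical induction, the result holds for all r ≥ 1.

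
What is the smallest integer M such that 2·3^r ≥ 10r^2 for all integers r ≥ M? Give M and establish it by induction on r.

At r = 3: 54 < 90, so the inequality fails and M ≥ 4. We prove 2·3^r ≥ 10r^2 for all r ≥ 4.
Base case (r = 4): 2·3^r = 162 and 10r^2 = 160, so 162 ≥ 160.
For the inductive step, assume it holds for an arbitrary k ≥ 4, so 2·3^k ≥ 10k^2.
Then 2·3^(k + 1) = 3·(2·3^k) ≥ 3·(10k^2).
Also, for k ≥ 4 we have 3·(10k^2) ≥ 10(k+1)^2, since 3 ≥ (1 + 1/k)^2 for all k ≥ 4.
Combining, 2·3^(k + 1) ≥ 10(k+1)^2.
By induction, the statement is established for all r ≥ 4.
Hence the smallest such M is 4.

M = 4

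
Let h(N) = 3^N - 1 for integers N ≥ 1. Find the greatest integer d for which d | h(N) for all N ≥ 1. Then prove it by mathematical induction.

Computing the first values: h(1) = 2 and h(2) = 8; gcd(2, 8) = 2, so d ≤ 2.
We prove 2 | 3^N - 1 for all N ≥ 1 by induction on N.
For the base case N = 1: h(1) = 2 = 2·(1), so 2 | h(1).
Suppose the result is true for N = j, i.e. 2 | h(j). Then
3^{j+1} − 1^{j+1} = 3·3^j − 1·1^j = 3·(3^j − 1^j) + (2)·1^j. The first term is divisible by 2 by the inductive hypothesis, and the second term (2)·1^j is divisible by 2 since 2 | 2. Hence 2 | h(j+1).
By the principle of mathematical induction, the result holds for all N ≥ 1.
Therefore the largest such d is 2.

d = 2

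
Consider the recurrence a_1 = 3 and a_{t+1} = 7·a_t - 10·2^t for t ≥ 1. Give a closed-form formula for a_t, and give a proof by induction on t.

Computing the first terms: a_1 = 3, a_2 = 1, a_3 = -33. This suggests a_t = 2^(t + 1) - 7^(t - 1).
Base case (t = 1): the formula gives 3 = 3 = a_1.
Inductive step: assume the claim holds for t = p, so a_p = 2^(p + 1) - 7^(p - 1).
Then a_{p+1} = 7·a_p - 10·2^p = 7·(2^(p + 1) - 7^(p - 1)) - 10·2^p = 2^(p + 2) - 7^p = 2^((p+1) + 1) - 7^((p+1) - 1),
which is the claimed formula at t = p+1.
This completes the induction.

a_t = 2^(t + 1) - 7^(t - 1)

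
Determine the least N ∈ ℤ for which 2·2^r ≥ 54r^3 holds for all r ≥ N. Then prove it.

At r = 17: 262144 < 265302, so the inequality fails and N ≥ 18. We prove 2·2^r ≥ 54r^3 for all r ≥ 18.
Base step (r = 18): 2·2^r = 524288 and 54r^3 = 314928, so 524288 ≥ 314928.
For the inductive step, assume it holds for an arbitrary k ≥ 18, so 2·2^k ≥ 54k^3.
Then 2·2^(k + 1) = 2·(2·2^k) ≥ 2·(54k^3).
Also, for k ≥ 18 we have 2·(54k^3) ≥ 54(k+1)^3, since 2 ≥ (1 + 1/k)^3 for all k ≥ 18.
Combining, 2·2^(k + 1) ≥ 54(k+1)^3.
This completes the induction.
Hence the smallest such N is 18.

N = 18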